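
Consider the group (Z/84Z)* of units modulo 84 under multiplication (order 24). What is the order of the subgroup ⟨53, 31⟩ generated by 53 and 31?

|⟨53⟩| = 6 and |⟨31⟩| = 6, so |H| is a multiple of lcm(6, 6) = 6 and divides |G| = 24.
Closing under the operation: H = {1, 19, 25, 29, 31, 37, 47, 53, 55, 59, 65, 83}, so |H| = 12.

12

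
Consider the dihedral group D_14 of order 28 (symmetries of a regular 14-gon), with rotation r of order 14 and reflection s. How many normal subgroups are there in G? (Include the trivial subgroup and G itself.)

7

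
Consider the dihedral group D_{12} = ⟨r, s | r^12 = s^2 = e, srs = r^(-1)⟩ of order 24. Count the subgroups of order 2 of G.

13

|G| = 24 and 2 | 24, so subgroups of order 2 are possible by Lagrange.
The subgroups of order 2 are: {e, r^10s}; {e, r^11s}; {e, r^2s}; {e, r^3s}; … (13 in all).
So G has 13 subgroups of order 2.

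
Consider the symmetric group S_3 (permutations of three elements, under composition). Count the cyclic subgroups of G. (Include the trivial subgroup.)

5

Each element a generates a cyclic subgroup ⟨a⟩; distinct elements may generate the same one (a cyclic group of order d has φ(d) generators).
Cyclic subgroups by order — order 1: 1; order 2: 3; order 3: 1.
Total: 5.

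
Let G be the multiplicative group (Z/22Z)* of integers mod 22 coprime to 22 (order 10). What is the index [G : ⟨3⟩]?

2

|⟨3⟩| = 5 and |G| = 10.
By Lagrange, [G : H] = |G|/|H| = 10/5 = 2.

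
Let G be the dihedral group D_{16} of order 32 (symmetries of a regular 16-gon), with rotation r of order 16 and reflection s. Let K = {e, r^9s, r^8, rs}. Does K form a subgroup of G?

Yes

|K| = 4 divides |G| = 32, consistent with Lagrange.
K contains the identity, every element's inverse is in K, and K is closed under ·: it is a subgroup.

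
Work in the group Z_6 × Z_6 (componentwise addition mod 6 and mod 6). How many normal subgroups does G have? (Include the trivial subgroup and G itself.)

30

G is abelian, so every subgroup is normal.
G has 30 subgroups in total, hence 30 normal subgroups.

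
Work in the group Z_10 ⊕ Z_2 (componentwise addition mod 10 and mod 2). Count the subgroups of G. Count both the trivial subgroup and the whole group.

|G| = 20, so by Lagrange every subgroup order divides 20. Divisors: 1, 2, 4, 5, 10, 20.
Subgroups by order — order 1: 1; order 2: 3; order 4: 1; order 5: 1; order 10: 3; order 20: 1.
Total: 1 + 3 + 1 + 1 + 3 + 1 = 10.

10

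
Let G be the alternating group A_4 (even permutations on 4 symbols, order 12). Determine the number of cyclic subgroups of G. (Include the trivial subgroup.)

Each element a generates a cyclic subgroup ⟨a⟩; distinct elements may generate the same one (a cyclic group of order d has φ(d) generators).
Cyclic subgroups by order — order 1: 1; order 2: 3; order 3: 4.
Total: 8.

8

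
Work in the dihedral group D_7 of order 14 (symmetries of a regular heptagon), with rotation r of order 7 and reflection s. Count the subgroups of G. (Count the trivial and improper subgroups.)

10

|G| = 14, so by Lagrange every subgroup order divides 14. Divisors: 1, 2, 7, 14.
Subgroups by order — order 1: 1; order 2: 7; order 7: 1; order 14: 1.
Total: 1 + 7 + 1 + 1 = 10.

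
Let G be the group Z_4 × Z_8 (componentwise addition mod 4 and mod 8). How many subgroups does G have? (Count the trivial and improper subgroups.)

|G| = 32, so by Lagrange every subgroup order divides 32. Divisors: 1, 2, 4, 8, 16, 32.
Subgroups by order — order 1: 1; order 2: 3; order 4: 7; order 8: 7; order 16: 3; order 32: 1.
Total: 1 + 3 + 7 + 7 + 3 + 1 = 22.

22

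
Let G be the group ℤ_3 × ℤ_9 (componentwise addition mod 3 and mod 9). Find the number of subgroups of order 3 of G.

|G| = 27 and 3 | 27, so subgroups of order 3 are possible by Lagrange.
The subgroups of order 3 are: {(0,0), (0,3), (0,6)}; {(0,0), (1,0), (2,0)}; {(0,0), (1,3), (2,6)}; {(0,0), (1,6), (2,3)}.
So G has 4 subgroups of order 3.

4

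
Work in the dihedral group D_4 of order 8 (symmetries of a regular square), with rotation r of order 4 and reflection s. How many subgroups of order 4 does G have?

|G| = 8 and 4 | 8, so subgroups of order 4 are possible by Lagrange.
The subgroups of order 4 are: {e, r, r^2, r^3}; {e, r^2, s, r^2s}; {e, r^2, rs, r^3s}.
So G has 3 subgroups of order 4.

3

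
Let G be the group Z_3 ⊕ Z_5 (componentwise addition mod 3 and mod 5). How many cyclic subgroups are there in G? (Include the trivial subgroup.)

Each element a generates a cyclic subgroup ⟨a⟩; distinct elements may generate the same one (a cyclic group of order d has φ(d) generators).
Cyclic subgroups by order — order 1: 1; order 3: 1; order 5: 1; order 15: 1.
Total: 4.

4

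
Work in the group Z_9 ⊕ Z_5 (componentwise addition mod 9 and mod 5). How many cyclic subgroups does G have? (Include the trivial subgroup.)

6

Group the elements of G by the cyclic subgroup they generate; each cyclic subgroup of order d accounts for φ(d) elements.
Cyclic subgroups by order — order 1: 1; order 3: 1; order 5: 1; order 9: 1; order 15: 1; order 45: 1.
Total: 6.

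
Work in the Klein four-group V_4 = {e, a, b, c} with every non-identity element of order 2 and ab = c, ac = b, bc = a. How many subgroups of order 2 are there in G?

|G| = 4 and 2 | 4, so subgroups of order 2 are possible by Lagrange.
The subgroups of order 2 are: {e, a}; {e, b}; {e, c}.
So G has 3 subgroups of order 2.

3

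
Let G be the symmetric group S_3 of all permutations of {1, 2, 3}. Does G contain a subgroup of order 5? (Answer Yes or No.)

No

5 does not divide |G| = 6, so by Lagrange no subgroup of order 5 exists.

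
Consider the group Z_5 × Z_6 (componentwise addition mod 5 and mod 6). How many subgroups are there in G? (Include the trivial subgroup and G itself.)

8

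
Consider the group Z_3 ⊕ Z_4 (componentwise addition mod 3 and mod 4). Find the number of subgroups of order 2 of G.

1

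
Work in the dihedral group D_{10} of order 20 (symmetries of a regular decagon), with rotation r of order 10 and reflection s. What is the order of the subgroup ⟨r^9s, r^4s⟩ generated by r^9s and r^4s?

4

|⟨r^9s⟩| = 2 and |⟨r^4s⟩| = 2, so |H| is a multiple of lcm(2, 2) = 2 and divides |G| = 20.
Closing under the operation: H = {e, r^5, r^4s, r^9s}, so |H| = 4.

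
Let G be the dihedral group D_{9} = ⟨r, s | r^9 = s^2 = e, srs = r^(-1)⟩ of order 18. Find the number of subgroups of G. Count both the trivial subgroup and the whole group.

16

|G| = 18, so by Lagrange every subgroup order divides 18. Divisors: 1, 2, 3, 6, 9, 18.
Subgroups by order — order 1: 1; order 2: 9; order 3: 1; order 6: 3; order 9: 1; order 18: 1.
Total: 1 + 9 + 1 + 3 + 1 + 1 = 16.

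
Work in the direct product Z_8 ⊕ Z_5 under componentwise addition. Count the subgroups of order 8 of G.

|G| = 40 and 8 | 40, so subgroups of order 8 are possible by Lagrange.
The subgroups of order 8 are: {(0,0), (1,0), (2,0), (3,0), (4,0), (5,0), (6,0), (7,0)}.
So G has 1 subgroup of order 8.

1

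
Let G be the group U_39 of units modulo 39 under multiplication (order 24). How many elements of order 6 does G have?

6

The elements of order 6 are: 4, 10, 17, 23, 29, 35.
That's 6.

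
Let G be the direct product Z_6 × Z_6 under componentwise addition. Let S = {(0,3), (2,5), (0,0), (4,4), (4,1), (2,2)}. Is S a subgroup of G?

Yes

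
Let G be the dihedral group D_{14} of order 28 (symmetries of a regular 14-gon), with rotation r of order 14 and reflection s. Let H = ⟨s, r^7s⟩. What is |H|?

|⟨s⟩| = 2 and |⟨r^7s⟩| = 2, so |H| is a multiple of lcm(2, 2) = 2 and divides |G| = 28.
Closing under the operation: H = {e, r^7, s, r^7s}, so |H| = 4.

4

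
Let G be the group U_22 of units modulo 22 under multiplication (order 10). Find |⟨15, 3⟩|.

|⟨15⟩| = 5 and |⟨3⟩| = 5, so |H| is a multiple of lcm(5, 5) = 5 and divides |G| = 10.
Closing under the operation: H = {1, 3, 5, 9, 15}, so |H| = 5.

5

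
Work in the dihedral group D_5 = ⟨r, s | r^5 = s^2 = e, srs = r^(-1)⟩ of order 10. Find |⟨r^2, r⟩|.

5

|⟨r^2⟩| = 5 and |⟨r⟩| = 5, so |H| is a multiple of lcm(5, 5) = 5 and divides |G| = 10.
Closing under the operation: H = {e, r, r^2, r^3, r^4}, so |H| = 5.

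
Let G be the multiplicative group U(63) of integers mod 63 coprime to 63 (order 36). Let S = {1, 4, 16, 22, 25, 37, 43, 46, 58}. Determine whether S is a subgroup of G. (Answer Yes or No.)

Yes

|S| = 9 divides |G| = 36, consistent with Lagrange.
S contains the identity, every element's inverse is in S, and S is closed under ·: it is a subgroup.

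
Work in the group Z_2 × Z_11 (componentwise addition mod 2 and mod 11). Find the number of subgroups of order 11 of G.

|G| = 22 and 11 | 22, so subgroups of order 11 are possible by Lagrange.
The subgroups of order 11 are: {(0,0), (0,1), (0,2), (0,3), (0,4), (0,5), (0,6), (0,7), (0,8), (0,9), (0,10)}.
So G has 1 subgroup of order 11.

1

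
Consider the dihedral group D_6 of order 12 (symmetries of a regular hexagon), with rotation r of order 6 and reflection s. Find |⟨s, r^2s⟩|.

|⟨s⟩| = 2 and |⟨r^2s⟩| = 2, so |H| is a multiple of lcm(2, 2) = 2 and divides |G| = 12.
Closing under the operation: H = {e, r^2, r^4, s, r^2s, r^4s}, so |H| = 6.

6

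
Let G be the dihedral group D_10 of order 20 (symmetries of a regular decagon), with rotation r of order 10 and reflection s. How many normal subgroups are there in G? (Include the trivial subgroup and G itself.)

7

G has 22 subgroups. Checking conjugation-invariance by order — order 1: 1/1 normal; order 2: 1/11 normal; order 4: 0/5 normal; order 5: 1/1 normal; order 10: 3/3 normal; order 20: 1/1 normal.
Total normal subgroups: 7.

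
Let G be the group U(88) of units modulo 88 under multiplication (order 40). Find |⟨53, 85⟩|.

|⟨53⟩| = 10 and |⟨85⟩| = 10, so |H| is a multiple of lcm(10, 10) = 10 and divides |G| = 40.
Closing under the operation: H = {1, 5, 9, 13, 17, 21, 25, 29, 37, 41, 45, 49, 53, 57, 61, 65, 69, 73, 81, 85}, so |H| = 20.

20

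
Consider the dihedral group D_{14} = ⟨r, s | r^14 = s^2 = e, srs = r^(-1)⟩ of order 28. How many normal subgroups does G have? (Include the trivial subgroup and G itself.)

G has 28 subgroups. Checking conjugation-invariance by order — order 1: 1/1 normal; order 2: 1/15 normal; order 4: 0/7 normal; order 7: 1/1 normal; order 14: 3/3 normal; order 28: 1/1 normal.
Total normal subgroups: 7.

7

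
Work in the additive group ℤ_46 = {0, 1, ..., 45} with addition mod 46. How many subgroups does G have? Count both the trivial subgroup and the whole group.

A cyclic group of order 46 has exactly one subgroup for each divisor of 46.
Divisors of 46: 1, 2, 23, 46.
So ℤ_46 has 4 subgroups.

4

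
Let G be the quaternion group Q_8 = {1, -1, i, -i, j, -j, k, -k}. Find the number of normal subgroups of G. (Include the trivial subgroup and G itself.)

6

G has 6 subgroups. Checking conjugation-invariance by order — order 1: 1/1 normal; order 2: 1/1 normal; order 4: 3/3 normal; order 8: 1/1 normal.
Total normal subgroups: 6.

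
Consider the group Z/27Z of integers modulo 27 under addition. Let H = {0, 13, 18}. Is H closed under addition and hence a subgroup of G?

18 ∈ H but its inverse 9 ∉ H, so H is not a subgroup.

No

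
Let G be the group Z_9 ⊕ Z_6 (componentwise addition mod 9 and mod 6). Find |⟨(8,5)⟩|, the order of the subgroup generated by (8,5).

18

The order of (8,5) in Z_9 × Z_6 is lcm(ord(8) in Z_9, ord(5) in Z_6).
ord(8) = 9 and ord(5) = 6, so |⟨(8,5)⟩| = lcm(9, 6) = 18.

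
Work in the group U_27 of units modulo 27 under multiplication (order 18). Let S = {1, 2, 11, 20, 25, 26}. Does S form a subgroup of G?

2 ∈ S but its inverse 14 ∉ S, so S is not a subgroup.

No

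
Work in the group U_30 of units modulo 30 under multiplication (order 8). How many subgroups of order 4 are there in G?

3

|G| = 8 and 4 | 8, so subgroups of order 4 are possible by Lagrange.
The subgroups of order 4 are: {1, 11, 19, 29}; {1, 7, 13, 19}; {1, 17, 19, 23}.
So G has 3 subgroups of order 4.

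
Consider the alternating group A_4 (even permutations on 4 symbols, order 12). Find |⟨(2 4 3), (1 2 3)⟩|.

|⟨(2 4 3)⟩| = 3 and |⟨(1 2 3)⟩| = 3, so |H| is a multiple of lcm(3, 3) = 3 and divides |G| = 12.
Closing {(2 4 3), (1 2 3)} under the group operation gives all of G, so |H| = 12.

12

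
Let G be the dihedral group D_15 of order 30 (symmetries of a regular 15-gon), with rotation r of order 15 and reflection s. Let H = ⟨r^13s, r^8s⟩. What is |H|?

|⟨r^13s⟩| = 2 and |⟨r^8s⟩| = 2, so |H| is a multiple of lcm(2, 2) = 2 and divides |G| = 30.
Closing under the operation: H = {e, r^5, r^10, r^3s, r^8s, r^13s}, so |H| = 6.

6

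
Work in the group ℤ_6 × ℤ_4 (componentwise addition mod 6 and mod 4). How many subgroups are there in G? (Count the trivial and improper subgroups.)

|G| = 24, so by Lagrange every subgroup order divides 24. Divisors: 1, 2, 3, 4, 6, 8, 12, 24.
Subgroups by order — order 1: 1; order 2: 3; order 3: 1; order 4: 3; order 6: 3; order 8: 1; order 12: 3; order 24: 1.
Total: 1 + 3 + 1 + 3 + 3 + 1 + 3 + 1 = 16.

16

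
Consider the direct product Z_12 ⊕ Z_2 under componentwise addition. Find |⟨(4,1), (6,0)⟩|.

|⟨(4,1)⟩| = 6 and |⟨(6,0)⟩| = 2, so |H| is a multiple of lcm(6, 2) = 6 and divides |G| = 24.
Closing under the operation: H = {(0,0), (0,1), (2,0), (2,1), (4,0), (4,1), (6,0), (6,1), (8,0), (8,1), (10,0), (10,1)}, so |H| = 12.

12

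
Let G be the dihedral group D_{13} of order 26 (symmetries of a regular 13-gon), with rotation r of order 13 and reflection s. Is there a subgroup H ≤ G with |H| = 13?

Yes

13 | 26. A subgroup of order 13 is {e, r, r^2, r^3, r^4, r^5, r^6, r^7, r^8, r^9, r^10, r^11, r^12}.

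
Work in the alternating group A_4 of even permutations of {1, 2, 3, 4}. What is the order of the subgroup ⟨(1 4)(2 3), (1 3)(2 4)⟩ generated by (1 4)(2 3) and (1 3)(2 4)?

|⟨(1 4)(2 3)⟩| = 2 and |⟨(1 3)(2 4)⟩| = 2, so |H| is a multiple of lcm(2, 2) = 2 and divides |G| = 12.
Closing under the operation: H = {e, (1 2)(3 4), (1 3)(2 4), (1 4)(2 3)}, so |H| = 4.

4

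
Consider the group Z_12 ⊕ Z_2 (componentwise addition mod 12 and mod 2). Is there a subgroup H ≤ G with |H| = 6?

Yes

6 | 24. A subgroup of order 6 is {(0,0), (0,1), (4,0), (4,1), (8,0), (8,1)}.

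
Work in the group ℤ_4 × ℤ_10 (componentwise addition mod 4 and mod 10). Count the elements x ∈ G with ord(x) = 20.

An element (a,b) has order lcm(ord(a), ord(b)); count pairs with lcm equal to 20.
Enumerating gives 16 such elements.

16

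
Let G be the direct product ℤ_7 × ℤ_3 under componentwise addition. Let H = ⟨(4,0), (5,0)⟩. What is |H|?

7

|⟨(4,0)⟩| = 7 and |⟨(5,0)⟩| = 7, so |H| is a multiple of lcm(7, 7) = 7 and divides |G| = 21.
Closing under the operation: H = {(0,0), (1,0), (2,0), (3,0), (4,0), (5,0), (6,0)}, so |H| = 7.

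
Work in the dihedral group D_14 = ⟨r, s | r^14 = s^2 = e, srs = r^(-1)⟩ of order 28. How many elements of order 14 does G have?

The elements of order 14 are: r, r^3, r^5, r^9, r^11, r^13.
That's 6.

6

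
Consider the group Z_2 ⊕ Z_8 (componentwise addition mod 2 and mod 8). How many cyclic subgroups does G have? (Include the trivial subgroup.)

A cyclic subgroup of order d is generated by each of its φ(d) elements of order d, so the cyclic subgroups of order d number (#elements of order d)/φ(d).
Cyclic subgroups by order — order 1: 1; order 2: 3; order 4: 2; order 8: 2.
Total: 8.

8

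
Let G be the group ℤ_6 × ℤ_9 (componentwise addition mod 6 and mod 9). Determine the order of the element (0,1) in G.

The order of (0,1) in Z_6 × Z_9 is lcm(ord(0) in Z_6, ord(1) in Z_9).
ord(0) = 1 and ord(1) = 9, so |⟨(0,1)⟩| = lcm(1, 9) = 9.

9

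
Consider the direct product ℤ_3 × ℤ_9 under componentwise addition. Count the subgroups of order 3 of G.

4

|G| = 27 and 3 | 27, so subgroups of order 3 are possible by Lagrange.
The subgroups of order 3 are: {(0,0), (0,3), (0,6)}; {(0,0), (1,0), (2,0)}; {(0,0), (1,3), (2,6)}; {(0,0), (1,6), (2,3)}.
So G has 4 subgroups of order 3.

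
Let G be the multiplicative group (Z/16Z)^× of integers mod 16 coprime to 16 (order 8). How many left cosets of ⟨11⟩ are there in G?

2

|⟨11⟩| = 4 and |G| = 8.
By Lagrange, [G : H] = |G|/|H| = 8/4 = 2.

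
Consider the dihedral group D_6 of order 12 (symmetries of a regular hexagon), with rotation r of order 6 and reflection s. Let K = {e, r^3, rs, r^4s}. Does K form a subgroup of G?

Yes

|K| = 4 divides |G| = 12, consistent with Lagrange.
K contains the identity, every element's inverse is in K, and K is closed under ·: it is a subgroup.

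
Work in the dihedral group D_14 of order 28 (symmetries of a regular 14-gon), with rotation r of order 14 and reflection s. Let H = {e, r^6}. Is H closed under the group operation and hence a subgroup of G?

No

r^6 ∈ H but its inverse r^8 ∉ H, so H is not a subgroup.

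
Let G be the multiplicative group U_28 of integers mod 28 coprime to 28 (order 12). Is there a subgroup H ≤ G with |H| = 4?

Yes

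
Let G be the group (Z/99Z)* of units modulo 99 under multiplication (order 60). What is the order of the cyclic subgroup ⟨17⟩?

10

Compute successive powers of 17 mod 99: 17, 91, 62, 64, 98, 82, 8, 37, …; 17^10 ≡ 1 (mod 99).
So |⟨17⟩| = 10.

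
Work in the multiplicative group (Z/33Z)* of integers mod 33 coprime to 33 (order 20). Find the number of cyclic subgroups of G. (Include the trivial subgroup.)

8

Group the elements of G by the cyclic subgroup they generate; each cyclic subgroup of order d accounts for φ(d) elements.
Cyclic subgroups by order — order 1: 1; order 2: 3; order 5: 1; order 10: 3.
Total: 8.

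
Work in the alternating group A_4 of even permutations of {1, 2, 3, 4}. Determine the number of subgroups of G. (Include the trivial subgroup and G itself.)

10

|G| = 12, so by Lagrange every subgroup order divides 12. Divisors: 1, 2, 3, 4, 6, 12.
Subgroups by order — order 1: 1; order 2: 3; order 3: 4; order 4: 1; order 6: 0; order 12: 1.
Total: 1 + 3 + 4 + 1 + 0 + 1 = 10.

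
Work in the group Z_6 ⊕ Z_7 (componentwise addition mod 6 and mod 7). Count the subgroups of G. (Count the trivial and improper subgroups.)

8

|G| = 42, so by Lagrange every subgroup order divides 42. Divisors: 1, 2, 3, 6, 7, 14, 21, 42.
Subgroups by order — order 1: 1; order 2: 1; order 3: 1; order 6: 1; order 7: 1; order 14: 1; order 21: 1; order 42: 1.
Total: 1 + 1 + 1 + 1 + 1 + 1 + 1 + 1 = 8.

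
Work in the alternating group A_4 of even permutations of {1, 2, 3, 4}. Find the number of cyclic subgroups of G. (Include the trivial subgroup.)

8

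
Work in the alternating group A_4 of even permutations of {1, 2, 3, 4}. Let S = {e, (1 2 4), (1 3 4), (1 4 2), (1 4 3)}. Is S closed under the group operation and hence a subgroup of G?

No

|S| = 5 does not divide |G| = 12, so by Lagrange S is not a subgroup.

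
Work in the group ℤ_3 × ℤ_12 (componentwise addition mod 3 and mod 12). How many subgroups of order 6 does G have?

|G| = 36 and 6 | 36, so subgroups of order 6 are possible by Lagrange.
The subgroups of order 6 are: {(0,0), (0,2), (0,4), (0,6), (0,8), (0,10)}; {(0,0), (0,6), (1,0), (1,6), (2,0), (2,6)}; {(0,0), (0,6), (1,4), (1,10), (2,2), (2,8)}; {(0,0), (0,6), (1,2), (1,8), (2,4), (2,10)}.
So G has 4 subgroups of order 6.

4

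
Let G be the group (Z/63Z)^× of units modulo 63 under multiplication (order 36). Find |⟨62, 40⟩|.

12

|⟨62⟩| = 2 and |⟨40⟩| = 6, so |H| is a multiple of lcm(2, 6) = 6 and divides |G| = 36.
Closing under the operation: H = {1, 5, 8, 11, 23, 25, 38, 40, 52, 55, 58, 62}, so |H| = 12.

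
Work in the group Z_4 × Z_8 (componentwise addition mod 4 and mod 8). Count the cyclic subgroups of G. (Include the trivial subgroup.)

Group the elements of G by the cyclic subgroup they generate; each cyclic subgroup of order d accounts for φ(d) elements.
Cyclic subgroups by order — order 1: 1; order 2: 3; order 4: 6; order 8: 4.
Total: 14.

14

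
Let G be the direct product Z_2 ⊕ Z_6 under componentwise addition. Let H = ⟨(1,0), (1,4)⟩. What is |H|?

|⟨(1,0)⟩| = 2 and |⟨(1,4)⟩| = 6, so |H| is a multiple of lcm(2, 6) = 6 and divides |G| = 12.
Closing under the operation: H = {(0,0), (0,2), (0,4), (1,0), (1,2), (1,4)}, so |H| = 6.

6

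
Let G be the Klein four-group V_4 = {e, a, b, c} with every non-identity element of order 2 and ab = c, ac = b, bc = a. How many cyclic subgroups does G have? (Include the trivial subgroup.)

A cyclic subgroup of order d is generated by each of its φ(d) elements of order d, so the cyclic subgroups of order d number (#elements of order d)/φ(d).
Cyclic subgroups by order — order 1: 1; order 2: 3.
Total: 4.

4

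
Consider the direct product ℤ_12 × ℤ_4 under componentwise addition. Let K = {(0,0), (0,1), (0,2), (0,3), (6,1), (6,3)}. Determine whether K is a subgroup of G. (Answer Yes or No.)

No

Closure fails: (0,1) + (6,1) = (6,2) ∉ K. So K is not a subgroup.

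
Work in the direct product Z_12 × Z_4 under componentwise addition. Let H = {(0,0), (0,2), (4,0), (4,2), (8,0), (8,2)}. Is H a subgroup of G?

|H| = 6 divides |G| = 48, consistent with Lagrange.
H contains the identity, every element's inverse is in H, and H is closed under +: it is a subgroup.
In fact H = ⟨(4,2)⟩.

Yes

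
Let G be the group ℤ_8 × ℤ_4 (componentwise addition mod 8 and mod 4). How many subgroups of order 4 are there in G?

|G| = 32 and 4 | 32, so subgroups of order 4 are possible by Lagrange.
The subgroups of order 4 are: {(0,0), (0,1), (0,2), (0,3)}; {(0,0), (0,2), (4,0), (4,2)}; {(0,0), (0,2), (4,1), (4,3)}; {(0,0), (2,0), (4,0), (6,0)}; … (7 in all).
So G has 7 subgroups of order 4.

7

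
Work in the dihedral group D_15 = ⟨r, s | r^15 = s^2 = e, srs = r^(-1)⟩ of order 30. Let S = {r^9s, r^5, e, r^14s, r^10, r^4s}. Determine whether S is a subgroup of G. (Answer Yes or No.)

|S| = 6 divides |G| = 30, consistent with Lagrange.
S contains the identity, every element's inverse is in S, and S is closed under ·: it is a subgroup.

Yes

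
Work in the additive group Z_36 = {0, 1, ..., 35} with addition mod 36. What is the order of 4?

9

In Z_36, the order of an element a is n/gcd(a, n).
gcd(4, 36) = 4, so |⟨4⟩| = 36/4 = 9.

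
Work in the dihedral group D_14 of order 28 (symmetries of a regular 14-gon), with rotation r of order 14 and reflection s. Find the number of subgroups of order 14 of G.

3

|G| = 28 and 14 | 28, so subgroups of order 14 are possible by Lagrange.
The subgroups of order 14 are: {e, r, r^2, r^3, r^4, r^5, r^6, r^7, r^8, r^9, r^10, r^11, r^12, r^13}; {e, r^2, r^4, r^6, r^8, r^10, r^12, s, r^2s, r^4s, r^6s, r^8s, r^10s, r^12s}; {e, r^2, r^4, r^6, r^8, r^10, r^12, rs, r^3s, r^5s, r^7s, r^9s, r^11s, r^13s}.
So G has 3 subgroups of order 14.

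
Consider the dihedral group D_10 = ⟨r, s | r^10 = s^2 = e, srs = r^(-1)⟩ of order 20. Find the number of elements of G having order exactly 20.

0

No element of G has order 20 (even though 20 | 20).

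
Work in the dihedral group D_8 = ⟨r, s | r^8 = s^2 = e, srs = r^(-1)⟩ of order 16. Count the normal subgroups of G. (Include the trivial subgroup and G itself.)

G has 19 subgroups. Checking conjugation-invariance by order — order 1: 1/1 normal; order 2: 1/9 normal; order 4: 1/5 normal; order 8: 3/3 normal; order 16: 1/1 normal.
Total normal subgroups: 7.

7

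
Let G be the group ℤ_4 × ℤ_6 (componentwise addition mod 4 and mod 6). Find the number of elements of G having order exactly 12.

8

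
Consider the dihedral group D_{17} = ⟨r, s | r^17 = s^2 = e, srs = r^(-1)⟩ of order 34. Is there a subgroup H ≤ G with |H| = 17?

Yes

17 | 34. A subgroup of order 17 is {e, r, r^2, r^3, r^4, r^5, r^6, r^7, r^8, r^9, r^10, r^11, r^12, r^13, r^14, r^15, r^16}.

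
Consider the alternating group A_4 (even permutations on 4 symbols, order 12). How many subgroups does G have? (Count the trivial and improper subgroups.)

10

|G| = 12, so by Lagrange every subgroup order divides 12. Divisors: 1, 2, 3, 4, 6, 12.
Subgroups by order — order 1: 1; order 2: 3; order 3: 4; order 4: 1; order 6: 0; order 12: 1.
Total: 1 + 3 + 4 + 1 + 0 + 1 = 10.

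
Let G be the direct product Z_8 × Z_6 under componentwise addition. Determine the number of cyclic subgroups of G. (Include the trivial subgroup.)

A cyclic subgroup of order d is generated by each of its φ(d) elements of order d, so the cyclic subgroups of order d number (#elements of order d)/φ(d).
Cyclic subgroups by order — order 1: 1; order 2: 3; order 3: 1; order 4: 2; order 6: 3; order 8: 2; order 12: 2; order 24: 2.
Total: 16.

16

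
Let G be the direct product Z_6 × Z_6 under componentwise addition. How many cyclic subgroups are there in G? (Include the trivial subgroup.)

20

Each element a generates a cyclic subgroup ⟨a⟩; distinct elements may generate the same one (a cyclic group of order d has φ(d) generators).
Cyclic subgroups by order — order 1: 1; order 2: 3; order 3: 4; order 6: 12.
Total: 20.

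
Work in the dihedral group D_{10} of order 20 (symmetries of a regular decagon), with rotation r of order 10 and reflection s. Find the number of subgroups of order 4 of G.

5

|G| = 20 and 4 | 20, so subgroups of order 4 are possible by Lagrange.
The subgroups of order 4 are: {e, r^5, r^2s, r^7s}; {e, r^5, r^3s, r^8s}; {e, r^5, r^4s, r^9s}; {e, r^5, s, r^5s}; … (5 in all).
So G has 5 subgroups of order 4.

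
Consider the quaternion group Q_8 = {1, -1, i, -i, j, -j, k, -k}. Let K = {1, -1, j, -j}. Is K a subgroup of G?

Yes

|K| = 4 divides |G| = 8, consistent with Lagrange.
K contains the identity, every element's inverse is in K, and K is closed under ·: it is a subgroup.
In fact K = ⟨j⟩.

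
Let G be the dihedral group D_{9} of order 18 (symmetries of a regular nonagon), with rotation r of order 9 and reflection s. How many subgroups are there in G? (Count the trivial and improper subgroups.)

16

|G| = 18, so by Lagrange every subgroup order divides 18. Divisors: 1, 2, 3, 6, 9, 18.
Subgroups by order — order 1: 1; order 2: 9; order 3: 1; order 6: 3; order 9: 1; order 18: 1.
Total: 1 + 9 + 1 + 3 + 1 + 1 = 16.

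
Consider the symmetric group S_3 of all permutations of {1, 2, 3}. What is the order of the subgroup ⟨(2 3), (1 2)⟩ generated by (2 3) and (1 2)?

|⟨(2 3)⟩| = 2 and |⟨(1 2)⟩| = 2, so |H| is a multiple of lcm(2, 2) = 2 and divides |G| = 6.
Closing {(2 3), (1 2)} under the group operation gives all of G, so |H| = 6.

6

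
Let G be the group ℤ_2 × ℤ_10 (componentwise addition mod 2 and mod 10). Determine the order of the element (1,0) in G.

2

The order of (1,0) in Z_2 × Z_10 is lcm(ord(1) in Z_2, ord(0) in Z_10).
ord(1) = 2 and ord(0) = 1, so |⟨(1,0)⟩| = lcm(2, 1) = 2.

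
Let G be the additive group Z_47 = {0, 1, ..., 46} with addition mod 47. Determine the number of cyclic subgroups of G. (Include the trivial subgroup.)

A cyclic subgroup of order d is generated by each of its φ(d) elements of order d, so the cyclic subgroups of order d number (#elements of order d)/φ(d).
Cyclic subgroups by order — order 1: 1; order 47: 1.
Total: 2.

2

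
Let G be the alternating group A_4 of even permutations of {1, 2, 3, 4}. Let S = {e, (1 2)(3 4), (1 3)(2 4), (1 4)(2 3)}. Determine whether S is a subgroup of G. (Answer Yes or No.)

|S| = 4 divides |G| = 12, consistent with Lagrange.
S contains the identity, every element's inverse is in S, and S is closed under ∘: it is a subgroup.

Yes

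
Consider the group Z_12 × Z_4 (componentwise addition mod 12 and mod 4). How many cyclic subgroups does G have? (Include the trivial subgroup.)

20

Group the elements of G by the cyclic subgroup they generate; each cyclic subgroup of order d accounts for φ(d) elements.
Cyclic subgroups by order — order 1: 1; order 2: 3; order 3: 1; order 4: 6; order 6: 3; order 12: 6.
Total: 20.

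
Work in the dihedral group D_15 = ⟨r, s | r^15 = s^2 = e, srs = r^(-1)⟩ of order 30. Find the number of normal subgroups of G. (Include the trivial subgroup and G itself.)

G has 28 subgroups. Checking conjugation-invariance by order — order 1: 1/1 normal; order 2: 0/15 normal; order 3: 1/1 normal; order 5: 1/1 normal; order 6: 0/5 normal; order 10: 0/3 normal; order 15: 1/1 normal; order 30: 1/1 normal.
Total normal subgroups: 5.

5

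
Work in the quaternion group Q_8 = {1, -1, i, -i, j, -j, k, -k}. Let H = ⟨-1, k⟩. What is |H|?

|⟨-1⟩| = 2 and |⟨k⟩| = 4, so |H| is a multiple of lcm(2, 4) = 4 and divides |G| = 8.
Closing under the operation: H = {1, -1, k, -k}, so |H| = 4.

4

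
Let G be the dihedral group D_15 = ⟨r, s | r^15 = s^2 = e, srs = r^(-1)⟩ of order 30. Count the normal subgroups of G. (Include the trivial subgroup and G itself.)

5

G has 28 subgroups. Checking conjugation-invariance by order — order 1: 1/1 normal; order 2: 0/15 normal; order 3: 1/1 normal; order 5: 1/1 normal; order 6: 0/5 normal; order 10: 0/3 normal; order 15: 1/1 normal; order 30: 1/1 normal.
Total normal subgroups: 5.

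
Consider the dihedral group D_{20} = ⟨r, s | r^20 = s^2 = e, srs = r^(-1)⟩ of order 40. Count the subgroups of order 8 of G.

|G| = 40 and 8 | 40, so subgroups of order 8 are possible by Lagrange.
The subgroups of order 8 are: {e, r^5, r^10, r^15, s, r^5s, r^10s, r^15s}; {e, r^5, r^10, r^15, rs, r^6s, r^11s, r^16s}; {e, r^5, r^10, r^15, r^2s, r^7s, r^12s, r^17s}; {e, r^5, r^10, r^15, r^3s, r^8s, r^13s, r^18s}; … (5 in all).
So G has 5 subgroups of order 8.

5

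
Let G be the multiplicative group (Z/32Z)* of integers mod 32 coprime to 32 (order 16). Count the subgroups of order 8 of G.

3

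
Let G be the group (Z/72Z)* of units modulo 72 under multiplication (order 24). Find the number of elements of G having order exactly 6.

Enumerating element orders in G gives 14 elements of order 6.

14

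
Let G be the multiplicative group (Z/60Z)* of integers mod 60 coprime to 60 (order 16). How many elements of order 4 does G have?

8

The elements of order 4 are: 7, 13, 17, 23, 37, 43, 47, 53.
That's 8.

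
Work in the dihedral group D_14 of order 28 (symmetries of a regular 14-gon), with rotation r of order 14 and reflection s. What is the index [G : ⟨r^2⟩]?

|⟨r^2⟩| = 7 and |G| = 28.
By Lagrange, [G : H] = |G|/|H| = 28/7 = 4.

4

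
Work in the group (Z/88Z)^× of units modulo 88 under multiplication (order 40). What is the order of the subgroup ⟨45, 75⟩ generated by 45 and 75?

20

|⟨45⟩| = 2 and |⟨75⟩| = 10, so |H| is a multiple of lcm(2, 10) = 10 and divides |G| = 40.
Closing under the operation: H = {1, 3, 5, 9, 15, 23, 25, 27, 31, 37, 45, 47, 49, 53, 59, 67, 69, 71, 75, 81}, so |H| = 20.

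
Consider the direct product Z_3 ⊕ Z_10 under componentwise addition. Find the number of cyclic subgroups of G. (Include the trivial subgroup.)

A cyclic subgroup of order d is generated by each of its φ(d) elements of order d, so the cyclic subgroups of order d number (#elements of order d)/φ(d).
Cyclic subgroups by order — order 1: 1; order 2: 1; order 3: 1; order 5: 1; order 6: 1; order 10: 1; order 15: 1; order 30: 1.
Total: 8.

8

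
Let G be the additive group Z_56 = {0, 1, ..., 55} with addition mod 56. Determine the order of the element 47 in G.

56

In Z_56, the order of an element a is n/gcd(a, n).
gcd(47, 56) = 1, so |⟨47⟩| = 56/1 = 56.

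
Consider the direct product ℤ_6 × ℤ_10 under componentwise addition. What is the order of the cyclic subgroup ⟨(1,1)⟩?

The order of (1,1) in Z_6 × Z_10 is lcm(ord(1) in Z_6, ord(1) in Z_10).
ord(1) = 6 and ord(1) = 10, so |⟨(1,1)⟩| = lcm(6, 10) = 30.

30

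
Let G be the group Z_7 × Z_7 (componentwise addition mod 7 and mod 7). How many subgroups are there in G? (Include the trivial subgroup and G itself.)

10

|G| = 49, so by Lagrange every subgroup order divides 49. Divisors: 1, 7, 49.
Subgroups by order — order 1: 1; order 7: 8; order 49: 1.
Total: 1 + 8 + 1 = 10.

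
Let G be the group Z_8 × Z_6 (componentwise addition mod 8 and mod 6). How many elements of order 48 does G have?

0

An element (a,b) has order lcm(ord(a), ord(b)); count pairs with lcm equal to 48.
Enumerating gives 0 such elements.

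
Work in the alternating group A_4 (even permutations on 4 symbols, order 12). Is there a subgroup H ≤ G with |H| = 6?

No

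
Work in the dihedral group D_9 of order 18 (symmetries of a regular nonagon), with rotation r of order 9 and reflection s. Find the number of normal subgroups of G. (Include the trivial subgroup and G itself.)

G has 16 subgroups. Checking conjugation-invariance by order — order 1: 1/1 normal; order 2: 0/9 normal; order 3: 1/1 normal; order 6: 0/3 normal; order 9: 1/1 normal; order 18: 1/1 normal.
Total normal subgroups: 4.

4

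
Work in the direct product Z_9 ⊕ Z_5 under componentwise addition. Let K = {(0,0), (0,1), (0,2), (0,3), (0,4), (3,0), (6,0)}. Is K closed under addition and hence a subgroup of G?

|K| = 7 does not divide |G| = 45, so by Lagrange K is not a subgroup.

No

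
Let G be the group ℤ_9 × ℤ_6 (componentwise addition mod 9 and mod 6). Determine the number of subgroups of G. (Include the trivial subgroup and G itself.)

20

|G| = 54, so by Lagrange every subgroup order divides 54. Divisors: 1, 2, 3, 6, 9, 18, 27, 54.
Subgroups by order — order 1: 1; order 2: 1; order 3: 4; order 6: 4; order 9: 4; order 18: 4; order 27: 1; order 54: 1.
Total: 1 + 1 + 4 + 4 + 4 + 4 + 1 + 1 = 20.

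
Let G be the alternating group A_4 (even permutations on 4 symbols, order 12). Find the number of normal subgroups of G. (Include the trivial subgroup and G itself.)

G has 10 subgroups. Checking conjugation-invariance by order — order 1: 1/1 normal; order 2: 0/3 normal; order 3: 0/4 normal; order 4: 1/1 normal; order 12: 1/1 normal.
Total normal subgroups: 3.

3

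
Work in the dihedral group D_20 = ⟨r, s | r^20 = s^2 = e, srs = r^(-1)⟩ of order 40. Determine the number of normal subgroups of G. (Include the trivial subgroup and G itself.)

9

G has 48 subgroups. Checking conjugation-invariance by order — order 1: 1/1 normal; order 2: 1/21 normal; order 4: 1/11 normal; order 5: 1/1 normal; order 8: 0/5 normal; order 10: 1/5 normal; order 20: 3/3 normal; order 40: 1/1 normal.
Total normal subgroups: 9.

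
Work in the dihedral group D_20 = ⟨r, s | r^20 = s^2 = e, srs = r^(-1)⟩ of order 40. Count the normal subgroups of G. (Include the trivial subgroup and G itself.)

9

G has 48 subgroups. Checking conjugation-invariance by order — order 1: 1/1 normal; order 2: 1/21 normal; order 4: 1/11 normal; order 5: 1/1 normal; order 8: 0/5 normal; order 10: 1/5 normal; order 20: 3/3 normal; order 40: 1/1 normal.
Total normal subgroups: 9.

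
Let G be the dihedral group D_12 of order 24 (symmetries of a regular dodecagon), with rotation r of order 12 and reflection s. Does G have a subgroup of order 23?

23 does not divide |G| = 24, so by Lagrange no subgroup of order 23 exists.

No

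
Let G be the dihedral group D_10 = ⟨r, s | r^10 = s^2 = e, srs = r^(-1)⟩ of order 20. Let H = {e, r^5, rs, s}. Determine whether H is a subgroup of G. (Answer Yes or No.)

No

Closure fails: s · rs = r^9 ∉ H. So H is not a subgroup.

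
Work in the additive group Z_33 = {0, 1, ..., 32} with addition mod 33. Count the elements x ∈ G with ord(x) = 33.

In a cyclic group of order 33, the number of elements of order d (for d | 33) is φ(d).
φ(33) = 20.

20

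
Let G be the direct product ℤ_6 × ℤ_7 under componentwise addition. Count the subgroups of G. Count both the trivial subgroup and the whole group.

8

|G| = 42, so by Lagrange every subgroup order divides 42. Divisors: 1, 2, 3, 6, 7, 14, 21, 42.
Subgroups by order — order 1: 1; order 2: 1; order 3: 1; order 6: 1; order 7: 1; order 14: 1; order 21: 1; order 42: 1.
Total: 1 + 1 + 1 + 1 + 1 + 1 + 1 + 1 = 8.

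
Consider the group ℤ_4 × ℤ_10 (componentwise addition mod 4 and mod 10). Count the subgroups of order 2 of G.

3

|G| = 40 and 2 | 40, so subgroups of order 2 are possible by Lagrange.
The subgroups of order 2 are: {(0,0), (0,5)}; {(0,0), (2,0)}; {(0,0), (2,5)}.
So G has 3 subgroups of order 2.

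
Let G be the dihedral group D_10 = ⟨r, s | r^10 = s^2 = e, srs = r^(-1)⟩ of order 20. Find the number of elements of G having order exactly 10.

The elements of order 10 are: r, r^3, r^7, r^9.
That's 4.

4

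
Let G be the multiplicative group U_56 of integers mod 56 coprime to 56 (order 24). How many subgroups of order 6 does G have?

7

|G| = 24 and 6 | 24, so subgroups of order 6 are possible by Lagrange.
The subgroups of order 6 are: {1, 9, 11, 25, 43, 51}; {1, 5, 9, 13, 25, 45}; {1, 9, 15, 23, 25, 39}; {1, 9, 17, 25, 33, 41}; … (7 in all).
So G has 7 subgroups of order 6.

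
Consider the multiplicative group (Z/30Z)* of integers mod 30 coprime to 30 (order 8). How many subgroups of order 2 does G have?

3

|G| = 8 and 2 | 8, so subgroups of order 2 are possible by Lagrange.
The subgroups of order 2 are: {1, 11}; {1, 19}; {1, 29}.
So G has 3 subgroups of order 2.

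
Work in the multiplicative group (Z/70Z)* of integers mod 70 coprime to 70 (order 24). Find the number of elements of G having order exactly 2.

The elements of order 2 are: 29, 41, 69.
That's 3.

3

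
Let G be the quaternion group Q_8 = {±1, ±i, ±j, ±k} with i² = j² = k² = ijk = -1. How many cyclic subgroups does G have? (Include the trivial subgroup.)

Group the elements of G by the cyclic subgroup they generate; each cyclic subgroup of order d accounts for φ(d) elements.
Cyclic subgroups by order — order 1: 1; order 2: 1; order 4: 3.
Total: 5.

5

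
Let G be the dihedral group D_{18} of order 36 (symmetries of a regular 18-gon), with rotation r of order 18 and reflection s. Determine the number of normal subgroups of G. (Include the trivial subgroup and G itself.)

9

G has 45 subgroups. Checking conjugation-invariance by order — order 1: 1/1 normal; order 2: 1/19 normal; order 3: 1/1 normal; order 4: 0/9 normal; order 6: 1/7 normal; order 9: 1/1 normal; order 12: 0/3 normal; order 18: 3/3 normal; order 36: 1/1 normal.
Total normal subgroups: 9.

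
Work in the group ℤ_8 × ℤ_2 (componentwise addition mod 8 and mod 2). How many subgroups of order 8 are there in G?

3

|G| = 16 and 8 | 16, so subgroups of order 8 are possible by Lagrange.
The subgroups of order 8 are: {(0,0), (0,1), (2,0), (2,1), (4,0), (4,1), (6,0), (6,1)}; {(0,0), (1,0), (2,0), (3,0), (4,0), (5,0), (6,0), (7,0)}; {(0,0), (1,1), (2,0), (3,1), (4,0), (5,1), (6,0), (7,1)}.
So G has 3 subgroups of order 8.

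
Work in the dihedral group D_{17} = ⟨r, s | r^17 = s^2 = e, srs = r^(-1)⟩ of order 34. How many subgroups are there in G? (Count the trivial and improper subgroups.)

|G| = 34, so by Lagrange every subgroup order divides 34. Divisors: 1, 2, 17, 34.
Subgroups by order — order 1: 1; order 2: 17; order 17: 1; order 34: 1.
Total: 1 + 17 + 1 + 1 = 20.

20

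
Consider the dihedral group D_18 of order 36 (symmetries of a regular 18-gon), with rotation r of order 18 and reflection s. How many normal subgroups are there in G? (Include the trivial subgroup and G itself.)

9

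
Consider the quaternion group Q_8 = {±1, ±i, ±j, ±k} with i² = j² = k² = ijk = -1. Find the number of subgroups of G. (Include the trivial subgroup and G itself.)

|G| = 8, so by Lagrange every subgroup order divides 8. Divisors: 1, 2, 4, 8.
Subgroups by order — order 1: 1; order 2: 1; order 4: 3; order 8: 1.
Total: 1 + 1 + 3 + 1 = 6.

6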